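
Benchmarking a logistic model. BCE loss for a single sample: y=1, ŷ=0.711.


BCE = -[y·ln(p) + (1-y)·ln(1-p)]
= -1·ln(0.711) - 0
= -ln(0.711) = 0.3411

0.3411


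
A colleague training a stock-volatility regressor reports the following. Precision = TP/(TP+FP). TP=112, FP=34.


Precision = TP/(TP+FP)
= 112/(112+34)
= 112/146 = 76.71%

76.71%


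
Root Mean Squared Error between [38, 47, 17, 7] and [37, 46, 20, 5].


MSE = 15/4 = 3.75
RMSE = √(15/4) = 1.9365

1.9365


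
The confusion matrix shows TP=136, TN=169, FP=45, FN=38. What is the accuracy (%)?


Accuracy = (TP+TN)/(TP+TN+FP+FN)
= (136+169)/(388)
= 305/388 = 78.61%

78.61%


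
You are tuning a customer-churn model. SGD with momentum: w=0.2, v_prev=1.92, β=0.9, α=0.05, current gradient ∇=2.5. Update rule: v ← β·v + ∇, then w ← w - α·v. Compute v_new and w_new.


v_new = 0.9·1.92 + 2.5 = 1.728 + 2.5 = 4.228
w_new = 0.2 - 0.05·4.228 = 0.2 - 0.2114 = -0.0114

v_new=4.228, w_new=-0.0114


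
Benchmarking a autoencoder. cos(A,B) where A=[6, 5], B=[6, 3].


A·B = 6·6 + 5·3 = 51
‖A‖ = √61 = 7.8102, ‖B‖ = √45 = 6.7082
cos = 51/(√61·√45) = 51/√2745 = 0.9734

0.9734


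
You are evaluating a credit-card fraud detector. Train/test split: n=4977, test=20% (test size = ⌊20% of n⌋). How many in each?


Test = ⌊4977·20/100⌋ = 995
Train = 4977 - 995 = 3982

Train: 3982, Test: 995


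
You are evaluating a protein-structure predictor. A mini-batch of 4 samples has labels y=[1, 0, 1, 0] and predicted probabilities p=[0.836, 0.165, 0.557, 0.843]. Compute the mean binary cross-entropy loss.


L[0] = -ln(0.836) = 0.1791
L[1] = -ln(1-0.165) = -ln(0.835) = 0.1803
L[2] = -ln(0.557) = 0.5852
L[3] = -ln(1-0.843) = -ln(0.157) = 1.8515
mean = (0.1791 + 0.1803 + 0.5852 + 1.8515)/4 = 0.699

0.699


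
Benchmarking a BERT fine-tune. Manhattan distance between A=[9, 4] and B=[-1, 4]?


d = |9+ 1| + |4-4|
  = 10 + 0
  = 10

10


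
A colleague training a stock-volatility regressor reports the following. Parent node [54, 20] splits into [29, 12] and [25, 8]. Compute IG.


Parent = [54, 20], H_parent = 0.8419
H_left = 0.8722 (n=41), H_right = 0.799 (n=33)
H_children = (41/74)·0.8722 + (33/74)·0.799 = 0.8396
IG = 0.8419 - 0.8396 = 0.0023

0.0023


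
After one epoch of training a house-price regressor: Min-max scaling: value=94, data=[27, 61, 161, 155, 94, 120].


min=27, max=161
(94-27)/(161-27) = 67/134 = 0.5

0.5


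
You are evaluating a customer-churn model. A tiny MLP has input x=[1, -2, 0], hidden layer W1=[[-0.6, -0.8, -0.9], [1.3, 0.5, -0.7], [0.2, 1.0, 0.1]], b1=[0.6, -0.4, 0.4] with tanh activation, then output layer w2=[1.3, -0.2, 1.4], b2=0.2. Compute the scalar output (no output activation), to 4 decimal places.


z1[0] = (-0.6)·(1) + (-0.8)·(-2) + (-0.9)·(0) + 0.6 = 1.6
z1[1] = (1.3)·(1) + (0.5)·(-2) + (-0.7)·(0) - 0.4 = -0.1
z1[2] = (0.2)·(1) + (1.0)·(-2) + (0.1)·(0) + 0.4 = -1.4
h = tanh(z1) = [0.9217, -0.0997, -0.8854]
output = (1.3)·(0.9217) + (-0.2)·(-0.0997) + (1.4)·(-0.8854) + 0.2 = 0.1786

0.1786


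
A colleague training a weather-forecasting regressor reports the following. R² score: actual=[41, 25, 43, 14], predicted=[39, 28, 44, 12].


ȳ = 30.75
SS_res = Σ(y-ŷ)² = 18
SS_tot = Σ(y-ȳ)² = 568.75
R² = 1 - SS_res/SS_tot = 1 - 0.0316 = 0.9684

0.9684


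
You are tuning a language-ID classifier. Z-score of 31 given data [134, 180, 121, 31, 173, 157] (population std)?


μ = 132.6667, σ = 49.8888
z = (31 - 132.6667)/49.8888 = -2.0379

-2.0379


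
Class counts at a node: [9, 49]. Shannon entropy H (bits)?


Probabilities: [9/58, 49/58] ≈ [0.1552, 0.8448]
H = -((9/58)·log₂(9/58) + (49/58)·log₂(49/58))
  = 0.6226 bits

0.6226 bits


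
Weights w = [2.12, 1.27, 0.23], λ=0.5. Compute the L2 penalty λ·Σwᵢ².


‖w‖₂² = (2.12)² + (1.27)² + (0.23)²
     = 4.4944 + 1.6129 + 0.0529
     = 6.1602
λ·‖w‖₂² = 0.5·6.1602 = 3.0801

3.0801


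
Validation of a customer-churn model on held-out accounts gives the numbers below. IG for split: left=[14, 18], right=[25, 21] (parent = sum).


Parent = [39, 39], H_parent = 1
H_left = 0.9887 (n=32), H_right = 0.9945 (n=46)
H_children = (32/78)·0.9887 + (46/78)·0.9945 = 0.9921
IG = 1 - 0.9921 = 0.0079

0.0079


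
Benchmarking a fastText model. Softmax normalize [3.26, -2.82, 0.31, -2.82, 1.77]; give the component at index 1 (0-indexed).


Exponentials: e^3.26=26.0495, e^-2.82=0.0596, e^0.31=1.3634, e^-2.82=0.0596, e^1.77=5.8709
Sum = 33.403
Softmax = [0.7799, 0.0018, 0.0408, 0.0018, 0.1758]
p[1] = 0.0596/33.403 = 0.0018

0.0018


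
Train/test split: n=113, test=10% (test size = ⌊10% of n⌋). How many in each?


Test = ⌊113·10/100⌋ = 11
Train = 113 - 11 = 102

Train: 102, Test: 11


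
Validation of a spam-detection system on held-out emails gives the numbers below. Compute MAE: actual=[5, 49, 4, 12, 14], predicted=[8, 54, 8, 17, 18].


Absolute errors: |5-8|=3, |49-54|=5, |4-8|=4, |12-17|=5, |14-18|=4
Sum = 21
MAE = 21/5 = 21/5

21/5


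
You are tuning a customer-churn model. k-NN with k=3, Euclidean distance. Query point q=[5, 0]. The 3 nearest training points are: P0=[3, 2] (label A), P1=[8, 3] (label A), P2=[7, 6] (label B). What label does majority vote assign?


d(q,P0) = 2.8284  (label A)
d(q,P1) = 4.2426  (label A)
d(q,P2) = 6.3246  (label B)
Votes: A=2, B=1
Majority → A

A


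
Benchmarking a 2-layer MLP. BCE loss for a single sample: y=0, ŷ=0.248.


BCE = -[y·ln(p) + (1-y)·ln(1-p)]
= -0 - 1·ln(1-0.248)
= -ln(0.752) = 0.285

0.285


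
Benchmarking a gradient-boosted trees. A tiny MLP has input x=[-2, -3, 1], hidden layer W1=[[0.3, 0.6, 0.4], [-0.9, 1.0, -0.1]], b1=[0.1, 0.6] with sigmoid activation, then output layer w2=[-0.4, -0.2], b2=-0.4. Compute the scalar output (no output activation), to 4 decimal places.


z1[0] = (0.3)·(-2) + (0.6)·(-3) + (0.4)·(1) + 0.1 = -1.9
z1[1] = (-0.9)·(-2) + (1.0)·(-3) + (-0.1)·(1) + 0.6 = -0.7
h = sigmoid(z1) = [0.1301, 0.3318]
output = (-0.4)·(0.1301) + (-0.2)·(0.3318) - 0.4 = -0.5184

-0.5184


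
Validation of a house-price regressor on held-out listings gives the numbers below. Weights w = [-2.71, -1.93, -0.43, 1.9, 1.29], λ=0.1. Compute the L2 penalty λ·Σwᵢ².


‖w‖₂² = (-2.71)² + (-1.93)² + (-0.43)² + (1.9)² + (1.29)²
     = 7.3441 + 3.7249 + 0.1849 + 3.61 + 1.6641
     = 16.528
λ·‖w‖₂² = 0.1·16.528 = 1.6528

1.6528


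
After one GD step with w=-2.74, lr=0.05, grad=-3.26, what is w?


w_new = w - α·∇
= -2.74 - 0.05·-3.26
= -2.74 + 0.163
= -2.577

-2.577


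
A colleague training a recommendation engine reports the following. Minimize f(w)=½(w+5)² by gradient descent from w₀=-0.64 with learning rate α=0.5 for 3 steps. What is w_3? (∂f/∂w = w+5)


step 1: grad = -0.64+5 = 4.36; w = -0.64 - 0.5·(4.36) = -2.82
step 2: grad = -2.82+5 = 2.18; w = -2.82 - 0.5·(2.18) = -3.91
step 3: grad = -3.91+5 = 1.09; w = -3.91 - 0.5·(1.09) = -4.455

-4.455


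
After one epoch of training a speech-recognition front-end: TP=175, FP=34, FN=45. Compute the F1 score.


Precision = 175/209 = 0.8373
Recall = 175/220 = 0.7955
F1 = 2·P·R/(P+R) = 2·TP/(2·TP+FP+FN) = 350/(350+34+45) = 350/429 = 0.8159

0.8159


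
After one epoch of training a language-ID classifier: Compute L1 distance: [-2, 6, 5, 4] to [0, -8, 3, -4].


d = |-2-0| + |6+ 8| + |5-3| + |4+ 4|
  = 2 + 14 + 2 + 8
  = 26

26


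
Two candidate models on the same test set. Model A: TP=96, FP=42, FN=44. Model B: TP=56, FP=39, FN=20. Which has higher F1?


Model A: P=96/138=0.6957, R=96/140=0.6857, F1=2PR/(P+R)=2TP/(2TP+FP+FN)=192/278=0.6906
Model B: P=56/95=0.5895, R=56/76=0.7368, F1=2PR/(P+R)=2TP/(2TP+FP+FN)=112/171=0.655
0.6906 > 0.655 → Model A

Model A


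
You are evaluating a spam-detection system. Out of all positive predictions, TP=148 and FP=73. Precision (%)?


Precision = TP/(TP+FP)
= 148/(148+73)
= 148/221 = 66.97%

66.97%


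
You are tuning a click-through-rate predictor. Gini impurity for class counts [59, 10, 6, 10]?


Probabilities: [59/85, 10/85, 6/85, 10/85] ≈ [0.6941, 0.1176, 0.0706, 0.1176]
Σpᵢ² = (3481 + 100 + 36 + 100)/85² = 3717/7225
Gini = 1 - Σpᵢ² = 1 - 3717/7225 = 0.4855

0.4855


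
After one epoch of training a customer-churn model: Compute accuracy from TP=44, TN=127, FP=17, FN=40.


Accuracy = (TP+TN)/(TP+TN+FP+FN)
= (44+127)/(228)
= 171/228 = 75.0%

75.0%


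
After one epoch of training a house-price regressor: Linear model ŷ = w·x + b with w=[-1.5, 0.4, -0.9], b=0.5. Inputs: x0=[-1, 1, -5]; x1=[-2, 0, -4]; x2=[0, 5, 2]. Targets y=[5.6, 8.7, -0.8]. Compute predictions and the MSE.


ŷ0 = (-1.5)·(-1) + (0.4)·(1) + (-0.9)·(-5) + 0.5 = 6.9
ŷ1 = (-1.5)·(-2) + (0.4)·(0) + (-0.9)·(-4) + 0.5 = 7.1
ŷ2 = (-1.5)·(0) + (0.4)·(5) + (-0.9)·(2) + 0.5 = 0.7
errors² = [1.69, 2.56, 2.25]
MSE = 6.5000/3 = 2.1667

2.1667


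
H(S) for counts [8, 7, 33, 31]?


Probabilities: [8/79, 7/79, 33/79, 31/79] ≈ [0.1013, 0.0886, 0.4177, 0.3924]
H = -((8/79)·log₂(8/79) + (7/79)·log₂(7/79) + (33/79)·log₂(33/79) + (31/79)·log₂(31/79))
  = 1.7 bits

1.7 bits


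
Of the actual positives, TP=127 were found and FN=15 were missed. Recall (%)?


Recall = TP/(TP+FN)
= 127/(127+15)
= 127/142 = 89.44%

89.44%


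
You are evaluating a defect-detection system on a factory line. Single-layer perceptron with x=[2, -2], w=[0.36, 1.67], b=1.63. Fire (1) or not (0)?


z = (2)·(0.36) + (-2)·(1.67) + 1.63
  = -0.99
step(z) = 0 (z<0)

0


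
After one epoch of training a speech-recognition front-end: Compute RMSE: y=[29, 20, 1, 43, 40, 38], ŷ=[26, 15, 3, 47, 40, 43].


MSE = 79/6 = 13.1667
RMSE = √(79/6) = 3.6286

3.6286


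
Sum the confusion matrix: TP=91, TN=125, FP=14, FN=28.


Total = TP + TN + FP + FN
= 91 + 125 + 14 + 28
= 258
(Predicted positive: 105, predicted negative: 153)

258


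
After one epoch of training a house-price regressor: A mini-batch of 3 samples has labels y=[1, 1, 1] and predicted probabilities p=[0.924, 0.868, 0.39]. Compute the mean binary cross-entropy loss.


L[0] = -ln(0.924) = 0.079
L[1] = -ln(0.868) = 0.1416
L[2] = -ln(0.39) = 0.9416
mean = (0.079 + 0.1416 + 0.9416)/3 = 0.3874

0.3874


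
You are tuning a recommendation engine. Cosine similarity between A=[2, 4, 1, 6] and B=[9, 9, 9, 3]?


A·B = 2·9 + 4·9 + 1·9 + 6·3 = 81
‖A‖ = √57 = 7.5498, ‖B‖ = √252 = 15.8745
cos = 81/(√57·√252) = 81/√14364 = 0.6758

0.6758


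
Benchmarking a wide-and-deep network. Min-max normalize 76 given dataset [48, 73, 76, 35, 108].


min=35, max=108
(76-35)/(108-35) = 41/73 = 0.5616

0.5616


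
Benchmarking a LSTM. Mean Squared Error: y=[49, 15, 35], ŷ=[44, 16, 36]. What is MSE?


Squared errors: (49-44)²=25, (15-16)²=1, (35-36)²=1
Sum = 27
MSE = 27/3 = 9

9


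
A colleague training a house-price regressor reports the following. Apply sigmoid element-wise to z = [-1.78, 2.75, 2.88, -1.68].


σ(-1.78) = 1/(1+e^1.78) = 0.1443
σ(2.75) = 1/(1+e^-2.75) = 0.9399
σ(2.88) = 1/(1+e^-2.88) = 0.9468
σ(-1.68) = 1/(1+e^1.68) = 0.1571
result = [0.1443, 0.9399, 0.9468, 0.1571]

[0.1443, 0.9399, 0.9468, 0.1571]


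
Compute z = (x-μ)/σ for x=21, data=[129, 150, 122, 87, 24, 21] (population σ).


μ = 88.8333, σ = 50.4362
z = (21 - 88.8333)/50.4362 = -1.3449

-1.3449


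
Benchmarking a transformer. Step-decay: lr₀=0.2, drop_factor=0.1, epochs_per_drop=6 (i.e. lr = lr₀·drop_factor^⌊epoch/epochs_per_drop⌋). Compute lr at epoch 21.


n_drops = ⌊21/6⌋ = 3
lr = 0.2·0.1^3 = 0.2·0.001 = 0.0002

0.0002


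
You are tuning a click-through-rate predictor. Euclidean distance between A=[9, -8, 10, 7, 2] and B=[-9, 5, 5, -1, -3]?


d = √((9+ 9)² + (-8-5)² + (10-5)² + (7+ 1)² + (2+ 3)²)
  = √(324 + 169 + 25 + 64 + 25)
  = √607 = 24.6374

24.6374


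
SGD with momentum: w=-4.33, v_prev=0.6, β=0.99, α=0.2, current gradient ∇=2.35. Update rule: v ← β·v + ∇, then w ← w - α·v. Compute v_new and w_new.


v_new = 0.99·0.6 + 2.35 = 0.594 + 2.35 = 2.944
w_new = -4.33 - 0.2·2.944 = -4.33 - 0.5888 = -4.9188

v_new=2.944, w_new=-4.9188


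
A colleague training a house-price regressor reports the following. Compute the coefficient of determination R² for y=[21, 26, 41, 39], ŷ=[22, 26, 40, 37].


ȳ = 31.75
SS_res = Σ(y-ŷ)² = 6
SS_tot = Σ(y-ȳ)² = 286.75
R² = 1 - SS_res/SS_tot = 1 - 0.0209 = 0.9791

0.9791


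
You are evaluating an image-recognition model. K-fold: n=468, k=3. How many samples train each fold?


Fold size = 468/3 = 156
Training per fold = 468 - 156 = 312

312


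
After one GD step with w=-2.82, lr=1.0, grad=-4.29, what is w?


w_new = w - α·∇
= -2.82 - 1.0·-4.29
= -2.82 + 4.29
= 1.47

1.47


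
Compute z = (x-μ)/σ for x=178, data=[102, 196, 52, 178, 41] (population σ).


μ = 113.8, σ = 63.4615
z = (178 - 113.8)/63.4615 = 1.0116

1.0116


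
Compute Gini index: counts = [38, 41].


Probabilities: [38/79, 41/79] ≈ [0.481, 0.519]
Σpᵢ² = (1444 + 1681)/79² = 3125/6241
Gini = 1 - Σpᵢ² = 1 - 3125/6241 = 0.4993

0.4993


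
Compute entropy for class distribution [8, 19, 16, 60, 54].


Probabilities: [8/157, 19/157, 16/157, 60/157, 54/157] ≈ [0.051, 0.121, 0.1019, 0.3822, 0.3439]
H = -((8/157)·log₂(8/157) + (19/157)·log₂(19/157) + (16/157)·log₂(16/157) + (60/157)·log₂(60/157) + (54/157)·log₂(54/157))
  = 1.9832 bits

1.9832 bits


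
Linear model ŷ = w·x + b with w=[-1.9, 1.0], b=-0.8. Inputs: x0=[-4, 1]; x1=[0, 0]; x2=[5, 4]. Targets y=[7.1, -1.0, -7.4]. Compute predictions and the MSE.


ŷ0 = (-1.9)·(-4) + (1.0)·(1) - 0.8 = 7.8
ŷ1 = (-1.9)·(0) + (1.0)·(0) - 0.8 = -0.8
ŷ2 = (-1.9)·(5) + (1.0)·(4) - 0.8 = -6.3
errors² = [0.49, 0.04, 1.21]
MSE = 1.7400/3 = 0.58

0.58


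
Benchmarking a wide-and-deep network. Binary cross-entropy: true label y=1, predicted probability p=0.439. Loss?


BCE = -[y·ln(p) + (1-y)·ln(1-p)]
= -1·ln(0.439) - 0
= -ln(0.439) = 0.8233

0.8233


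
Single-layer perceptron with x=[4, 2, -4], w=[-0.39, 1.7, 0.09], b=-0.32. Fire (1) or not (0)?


z = (4)·(-0.39) + (2)·(1.7) + (-4)·(0.09) - 0.32
  = 1.16
step(z) = 1 (z≥0)

1


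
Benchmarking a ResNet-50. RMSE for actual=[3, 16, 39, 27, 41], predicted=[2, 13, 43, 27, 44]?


MSE = 35/5 = 7
RMSE = √(35/5) = 2.6458

2.6458


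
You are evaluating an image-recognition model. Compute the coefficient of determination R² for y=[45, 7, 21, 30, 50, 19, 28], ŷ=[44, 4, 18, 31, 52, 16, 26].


ȳ = 28.5714
SS_res = Σ(y-ŷ)² = 37
SS_tot = Σ(y-ȳ)² = 1345.71
R² = 1 - SS_res/SS_tot = 1 - 0.0275 = 0.9725

0.9725


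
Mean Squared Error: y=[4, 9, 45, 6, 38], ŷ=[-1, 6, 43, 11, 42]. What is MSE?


Squared errors: (4+ 1)²=25, (9-6)²=9, (45-43)²=4, (6-11)²=25, (38-42)²=16
Sum = 79
MSE = 79/5 = 79/5

79/5


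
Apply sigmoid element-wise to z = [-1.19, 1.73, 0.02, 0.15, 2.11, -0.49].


σ(-1.19) = 1/(1+e^1.19) = 0.2333
σ(1.73) = 1/(1+e^-1.73) = 0.8494
σ(0.02) = 1/(1+e^-0.02) = 0.505
σ(0.15) = 1/(1+e^-0.15) = 0.5374
σ(2.11) = 1/(1+e^-2.11) = 0.8919
σ(-0.49) = 1/(1+e^0.49) = 0.3799
result = [0.2333, 0.8494, 0.505, 0.5374, 0.8919, 0.3799]

[0.2333, 0.8494, 0.505, 0.5374, 0.8919, 0.3799]


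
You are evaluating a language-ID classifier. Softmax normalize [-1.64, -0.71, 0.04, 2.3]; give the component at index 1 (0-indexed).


Exponentials: e^-1.64=0.194, e^-0.71=0.4916, e^0.04=1.0408, e^2.3=9.9742
Sum = 11.7006
Softmax = [0.0166, 0.042, 0.089, 0.8524]
p[1] = 0.4916/11.7006 = 0.042

0.042


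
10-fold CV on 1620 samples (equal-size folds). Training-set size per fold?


Fold size = 1620/10 = 162
Training per fold = 1620 - 162 = 1458

1458


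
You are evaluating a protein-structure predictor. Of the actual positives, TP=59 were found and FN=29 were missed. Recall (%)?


Recall = TP/(TP+FN)
= 59/(59+29)
= 59/88 = 67.05%

67.05%


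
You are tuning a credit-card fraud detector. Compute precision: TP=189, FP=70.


Precision = TP/(TP+FP)
= 189/(189+70)
= 189/259 = 72.97%

72.97%


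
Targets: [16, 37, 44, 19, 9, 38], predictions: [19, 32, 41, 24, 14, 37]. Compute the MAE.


Absolute errors: |16-19|=3, |37-32|=5, |44-41|=3, |19-24|=5, |9-14|=5, |38-37|=1
Sum = 22
MAE = 22/6 = 11/3

11/3


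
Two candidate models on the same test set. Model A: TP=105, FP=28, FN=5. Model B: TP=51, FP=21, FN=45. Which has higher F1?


Model A: P=105/133=0.7895, R=105/110=0.9545, F1=2PR/(P+R)=2TP/(2TP+FP+FN)=210/243=0.8642
Model B: P=51/72=0.7083, R=51/96=0.5312, F1=2PR/(P+R)=2TP/(2TP+FP+FN)=102/168=0.6071
0.8642 > 0.6071 → Model A

Model A


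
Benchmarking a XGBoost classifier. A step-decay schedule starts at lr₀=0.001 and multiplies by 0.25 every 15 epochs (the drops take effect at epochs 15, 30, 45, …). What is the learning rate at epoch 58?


n_drops = ⌊58/15⌋ = 3
lr = 0.001·0.25^3 = 0.001·0.015625 = 0.000015625

0.000015625


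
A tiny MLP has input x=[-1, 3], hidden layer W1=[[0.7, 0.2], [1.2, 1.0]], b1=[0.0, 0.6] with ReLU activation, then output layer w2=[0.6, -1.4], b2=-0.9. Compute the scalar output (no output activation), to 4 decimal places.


z1[0] = (0.7)·(-1) + (0.2)·(3) + 0.0 = -0.1
z1[1] = (1.2)·(-1) + (1.0)·(3) + 0.6 = 2.4
h = ReLU(z1) = [0.0, 2.4]
output = (0.6)·(0.0) + (-1.4)·(2.4) - 0.9 = -4.26

-4.26


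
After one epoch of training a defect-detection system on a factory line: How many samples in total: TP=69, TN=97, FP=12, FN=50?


Total = TP + TN + FP + FN
= 69 + 97 + 12 + 50
= 228
(Predicted positive: 81, predicted negative: 147)

228


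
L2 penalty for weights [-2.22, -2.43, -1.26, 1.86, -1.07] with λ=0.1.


‖w‖₂² = (-2.22)² + (-2.43)² + (-1.26)² + (1.86)² + (-1.07)²
     = 4.9284 + 5.9049 + 1.5876 + 3.4596 + 1.1449
     = 17.0254
λ·‖w‖₂² = 0.1·17.0254 = 1.70254

1.70254


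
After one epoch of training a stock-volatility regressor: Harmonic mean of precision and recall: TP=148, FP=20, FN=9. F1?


Precision = 148/168 = 0.881
Recall = 148/157 = 0.9427
F1 = 2·P·R/(P+R) = 2·TP/(2·TP+FP+FN) = 296/(296+20+9) = 296/325 = 0.9108

0.9108


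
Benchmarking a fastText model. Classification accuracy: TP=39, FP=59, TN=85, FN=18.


Accuracy = (TP+TN)/(TP+TN+FP+FN)
= (39+85)/(201)
= 124/201 = 61.69%

61.69%


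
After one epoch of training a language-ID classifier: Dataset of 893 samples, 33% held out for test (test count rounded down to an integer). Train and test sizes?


Test = ⌊893·33/100⌋ = 294
Train = 893 - 294 = 599

Train: 599, Test: 294


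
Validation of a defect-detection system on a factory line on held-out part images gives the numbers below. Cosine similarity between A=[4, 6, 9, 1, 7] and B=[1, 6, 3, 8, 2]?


A·B = 4·1 + 6·6 + 9·3 + 1·8 + 7·2 = 89
‖A‖ = √183 = 13.5277, ‖B‖ = √114 = 10.6771
cos = 89/(√183·√114) = 89/√20862 = 0.6162

0.6162


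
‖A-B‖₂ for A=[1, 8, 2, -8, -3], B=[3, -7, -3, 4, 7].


d = √((1-3)² + (8+ 7)² + (2+ 3)² + (-8-4)² + (-3-7)²)
  = √(4 + 225 + 25 + 144 + 100)
  = √498 = 22.3159

22.3159


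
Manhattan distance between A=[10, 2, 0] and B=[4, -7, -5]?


d = |10-4| + |2+ 7| + |0+ 5|
  = 6 + 9 + 5
  = 20

20


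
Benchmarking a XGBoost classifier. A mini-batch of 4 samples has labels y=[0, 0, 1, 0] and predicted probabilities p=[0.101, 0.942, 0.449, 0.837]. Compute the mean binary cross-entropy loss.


L[0] = -ln(1-0.101) = -ln(0.899) = 0.1065
L[1] = -ln(1-0.942) = -ln(0.058) = 2.8473
L[2] = -ln(0.449) = 0.8007
L[3] = -ln(1-0.837) = -ln(0.163) = 1.814
mean = (0.1065 + 2.8473 + 0.8007 + 1.814)/4 = 1.3921

1.3921


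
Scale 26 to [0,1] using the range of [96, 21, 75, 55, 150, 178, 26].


min=21, max=178
(26-21)/(178-21) = 5/157 = 0.0318

0.0318


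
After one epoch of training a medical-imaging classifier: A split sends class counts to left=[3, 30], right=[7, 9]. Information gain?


Parent = [10, 39], H_parent = 0.73
H_left = 0.4395 (n=33), H_right = 0.9887 (n=16)
H_children = (33/49)·0.4395 + (16/49)·0.9887 = 0.6188
IG = 0.73 - 0.6188 = 0.1112

0.1112


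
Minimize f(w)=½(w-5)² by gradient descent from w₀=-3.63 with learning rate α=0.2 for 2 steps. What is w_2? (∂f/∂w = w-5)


step 1: grad = -3.63-5 = -8.63; w = -3.63 - 0.2·(-8.63) = -1.904
step 2: grad = -1.904-5 = -6.904; w = -1.904 - 0.2·(-6.904) = -0.5232

-0.5232


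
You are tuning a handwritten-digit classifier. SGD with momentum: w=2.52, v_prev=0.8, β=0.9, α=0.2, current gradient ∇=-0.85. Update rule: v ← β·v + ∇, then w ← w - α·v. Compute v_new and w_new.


v_new = 0.9·0.8 - 0.85 = 0.72 - 0.85 = -0.13
w_new = 2.52 - 0.2·-0.13 = 2.52 + 0.026 = 2.546

v_new=-0.13, w_new=2.546


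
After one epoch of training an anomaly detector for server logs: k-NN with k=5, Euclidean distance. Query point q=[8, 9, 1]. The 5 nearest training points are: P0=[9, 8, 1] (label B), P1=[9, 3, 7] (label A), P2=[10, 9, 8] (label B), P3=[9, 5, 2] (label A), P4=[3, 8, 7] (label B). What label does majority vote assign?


d(q,P0) = 1.4142  (label B)
d(q,P1) = 8.544  (label A)
d(q,P2) = 7.2801  (label B)
d(q,P3) = 4.2426  (label A)
d(q,P4) = 7.874  (label B)
Votes: A=2, B=3
Majority → B

B


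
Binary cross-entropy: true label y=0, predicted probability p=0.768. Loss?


BCE = -[y·ln(p) + (1-y)·ln(1-p)]
= -0 - 1·ln(1-0.768)
= -ln(0.232) = 1.461

1.461


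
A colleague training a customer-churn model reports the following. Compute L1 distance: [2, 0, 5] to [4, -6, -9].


d = |2-4| + |0+ 6| + |5+ 9|
  = 2 + 6 + 14
  = 22

22


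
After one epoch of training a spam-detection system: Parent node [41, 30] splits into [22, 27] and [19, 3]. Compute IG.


Parent = [41, 30], H_parent = 0.9826
H_left = 0.9925 (n=49), H_right = 0.5746 (n=22)
H_children = (49/71)·0.9925 + (22/71)·0.5746 = 0.863
IG = 0.9826 - 0.863 = 0.1196

0.1196


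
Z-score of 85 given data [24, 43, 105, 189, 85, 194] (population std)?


μ = 106.6667, σ = 65.5303
z = (85 - 106.6667)/65.5303 = -0.3306

-0.3306


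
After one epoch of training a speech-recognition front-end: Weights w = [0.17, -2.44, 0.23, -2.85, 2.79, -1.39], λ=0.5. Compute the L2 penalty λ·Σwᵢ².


‖w‖₂² = (0.17)² + (-2.44)² + (0.23)² + (-2.85)² + (2.79)² + (-1.39)²
     = 0.0289 + 5.9536 + 0.0529 + 8.1225 + 7.7841 + 1.9321
     = 23.8741
λ·‖w‖₂² = 0.5·23.8741 = 11.93705

11.93705


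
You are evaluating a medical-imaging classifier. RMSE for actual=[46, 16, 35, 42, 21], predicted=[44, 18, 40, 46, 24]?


MSE = 58/5 = 11.6
RMSE = √(58/5) = 3.4059

3.4059


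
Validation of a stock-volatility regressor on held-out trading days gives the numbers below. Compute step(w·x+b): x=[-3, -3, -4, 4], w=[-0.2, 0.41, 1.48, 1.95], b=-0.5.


z = (-3)·(-0.2) + (-3)·(0.41) + (-4)·(1.48) + (4)·(1.95) - 0.5
  = 0.75
step(z) = 1 (z≥0)

1


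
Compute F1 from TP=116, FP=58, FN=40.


Precision = 116/174 = 0.6667
Recall = 116/156 = 0.7436
F1 = 2·P·R/(P+R) = 2·TP/(2·TP+FP+FN) = 232/(232+58+40) = 232/330 = 0.703

0.703


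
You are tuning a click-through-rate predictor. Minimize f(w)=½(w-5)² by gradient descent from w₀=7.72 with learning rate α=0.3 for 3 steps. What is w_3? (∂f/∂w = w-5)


step 1: grad = 7.72-5 = 2.72; w = 7.72 - 0.3·(2.72) = 6.904
step 2: grad = 6.904-5 = 1.904; w = 6.904 - 0.3·(1.904) = 6.3328
step 3: grad = 6.3328-5 = 1.3328; w = 6.3328 - 0.3·(1.3328) = 5.93296

5.93296


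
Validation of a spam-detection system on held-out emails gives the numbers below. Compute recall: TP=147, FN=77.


Recall = TP/(TP+FN)
= 147/(147+77)
= 147/224 = 65.62%

65.62%


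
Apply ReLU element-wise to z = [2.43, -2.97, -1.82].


ReLU(2.43) = max(0, 2.43) = 2.43
ReLU(-2.97) = max(0, -2.97) = 0.0
ReLU(-1.82) = max(0, -1.82) = 0.0
result = [2.43, 0.0, 0.0]

[2.43, 0.0, 0.0]


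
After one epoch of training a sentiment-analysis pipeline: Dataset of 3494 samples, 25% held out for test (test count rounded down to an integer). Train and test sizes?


Test = ⌊3494·25/100⌋ = 873
Train = 3494 - 873 = 2621

Train: 2621, Test: 873


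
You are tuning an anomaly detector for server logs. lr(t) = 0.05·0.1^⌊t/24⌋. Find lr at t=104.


n_drops = ⌊104/24⌋ = 4
lr = 0.05·0.1^4 = 0.05·0.0001 = 0.000005

0.000005


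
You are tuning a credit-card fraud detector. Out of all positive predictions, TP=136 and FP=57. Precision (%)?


Precision = TP/(TP+FP)
= 136/(136+57)
= 136/193 = 70.47%

70.47%


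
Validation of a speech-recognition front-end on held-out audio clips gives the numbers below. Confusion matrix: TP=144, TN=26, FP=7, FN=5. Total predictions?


Total = TP + TN + FP + FN
= 144 + 26 + 7 + 5
= 182
(Predicted positive: 151, predicted negative: 31)

182


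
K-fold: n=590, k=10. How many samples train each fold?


Fold size = 590/10 = 59
Training per fold = 590 - 59 = 531

531


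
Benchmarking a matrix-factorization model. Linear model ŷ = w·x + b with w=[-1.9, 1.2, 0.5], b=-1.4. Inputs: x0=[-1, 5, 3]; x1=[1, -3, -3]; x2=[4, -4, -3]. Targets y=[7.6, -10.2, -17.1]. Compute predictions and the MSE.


ŷ0 = (-1.9)·(-1) + (1.2)·(5) + (0.5)·(3) - 1.4 = 8.0
ŷ1 = (-1.9)·(1) + (1.2)·(-3) + (0.5)·(-3) - 1.4 = -8.4
ŷ2 = (-1.9)·(4) + (1.2)·(-4) + (0.5)·(-3) - 1.4 = -15.3
errors² = [0.16, 3.24, 3.24]
MSE = 6.6400/3 = 2.2133

2.2133


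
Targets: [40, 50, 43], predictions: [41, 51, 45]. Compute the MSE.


Squared errors: (40-41)²=1, (50-51)²=1, (43-45)²=4
Sum = 6
MSE = 6/3 = 2

2


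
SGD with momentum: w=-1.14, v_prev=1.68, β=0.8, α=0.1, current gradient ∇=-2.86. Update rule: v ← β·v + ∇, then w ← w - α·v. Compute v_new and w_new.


v_new = 0.8·1.68 - 2.86 = 1.344 - 2.86 = -1.516
w_new = -1.14 - 0.1·-1.516 = -1.14 + 0.1516 = -0.9884

v_new=-1.516, w_new=-0.9884


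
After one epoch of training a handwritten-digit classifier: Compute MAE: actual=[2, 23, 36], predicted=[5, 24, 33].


Absolute errors: |2-5|=3, |23-24|=1, |36-33|=3
Sum = 7
MAE = 7/3 = 7/3

7/3


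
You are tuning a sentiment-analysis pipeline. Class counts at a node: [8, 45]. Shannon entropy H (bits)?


Probabilities: [8/53, 45/53] ≈ [0.1509, 0.8491]
H = -((8/53)·log₂(8/53) + (45/53)·log₂(45/53))
  = 0.6122 bits

0.6122 bits


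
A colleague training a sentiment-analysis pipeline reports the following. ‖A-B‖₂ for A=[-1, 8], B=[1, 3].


d = √((-1-1)² + (8-3)²)
  = √(4 + 25)
  = √29 = 5.3852

5.3852


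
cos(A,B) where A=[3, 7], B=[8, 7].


A·B = 3·8 + 7·7 = 73
‖A‖ = √58 = 7.6158, ‖B‖ = √113 = 10.6301
cos = 73/(√58·√113) = 73/√6554 = 0.9017

0.9017


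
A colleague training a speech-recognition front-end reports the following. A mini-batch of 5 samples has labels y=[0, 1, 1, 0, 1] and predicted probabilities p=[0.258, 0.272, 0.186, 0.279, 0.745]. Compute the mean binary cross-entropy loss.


L[0] = -ln(1-0.258) = -ln(0.742) = 0.2984
L[1] = -ln(0.272) = 1.302
L[2] = -ln(0.186) = 1.682
L[3] = -ln(1-0.279) = -ln(0.721) = 0.3271
L[4] = -ln(0.745) = 0.2944
mean = (0.2984 + 1.302 + 1.682 + 0.3271 + 0.2944)/5 = 0.7808

0.7808


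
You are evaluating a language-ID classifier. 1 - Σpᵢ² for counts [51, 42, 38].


Probabilities: [51/131, 42/131, 38/131] ≈ [0.3893, 0.3206, 0.2901]
Σpᵢ² = (2601 + 1764 + 1444)/131² = 5809/17161
Gini = 1 - Σpᵢ² = 1 - 5809/17161 = 0.6615

0.6615


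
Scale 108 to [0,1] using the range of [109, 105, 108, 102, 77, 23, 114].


min=23, max=114
(108-23)/(114-23) = 85/91 = 0.9341

0.9341


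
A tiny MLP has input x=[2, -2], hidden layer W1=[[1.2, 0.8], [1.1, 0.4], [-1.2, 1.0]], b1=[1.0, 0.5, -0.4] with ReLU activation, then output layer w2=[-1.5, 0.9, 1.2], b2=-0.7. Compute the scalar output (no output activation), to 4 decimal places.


z1[0] = (1.2)·(2) + (0.8)·(-2) + 1.0 = 1.8
z1[1] = (1.1)·(2) + (0.4)·(-2) + 0.5 = 1.9
z1[2] = (-1.2)·(2) + (1.0)·(-2) - 0.4 = -4.8
h = ReLU(z1) = [1.8, 1.9, 0.0]
output = (-1.5)·(1.8) + (0.9)·(1.9) + (1.2)·(0.0) - 0.7 = -1.69

-1.69


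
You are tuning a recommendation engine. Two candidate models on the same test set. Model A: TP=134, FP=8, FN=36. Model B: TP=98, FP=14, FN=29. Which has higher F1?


Model A: P=134/142=0.9437, R=134/170=0.7882, F1=2PR/(P+R)=2TP/(2TP+FP+FN)=268/312=0.859
Model B: P=98/112=0.875, R=98/127=0.7717, F1=2PR/(P+R)=2TP/(2TP+FP+FN)=196/239=0.8201
0.859 > 0.8201 → Model A

Model A


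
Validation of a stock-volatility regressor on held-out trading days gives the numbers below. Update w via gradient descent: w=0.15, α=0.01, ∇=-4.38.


w_new = w - α·∇
= 0.15 - 0.01·-4.38
= 0.15 + 0.0438
= 0.1938

0.1938


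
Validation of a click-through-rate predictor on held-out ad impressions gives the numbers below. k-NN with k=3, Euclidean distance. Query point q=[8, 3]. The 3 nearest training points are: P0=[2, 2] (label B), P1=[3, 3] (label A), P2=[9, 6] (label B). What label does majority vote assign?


d(q,P0) = 6.0828  (label B)
d(q,P1) = 5.0  (label A)
d(q,P2) = 3.1623  (label B)
Votes: A=1, B=2
Majority → B

B


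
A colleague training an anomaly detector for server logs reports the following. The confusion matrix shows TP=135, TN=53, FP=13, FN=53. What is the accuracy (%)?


Accuracy = (TP+TN)/(TP+TN+FP+FN)
= (135+53)/(254)
= 188/254 = 74.02%

74.02%


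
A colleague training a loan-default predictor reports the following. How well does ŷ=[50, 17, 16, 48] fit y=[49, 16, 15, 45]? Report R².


ȳ = 31.25
SS_res = Σ(y-ŷ)² = 12
SS_tot = Σ(y-ȳ)² = 1000.75
R² = 1 - SS_res/SS_tot = 1 - 0.012 = 0.988

0.988


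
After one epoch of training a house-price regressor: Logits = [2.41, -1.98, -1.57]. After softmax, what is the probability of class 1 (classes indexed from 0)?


Exponentials: e^2.41=11.134, e^-1.98=0.1381, e^-1.57=0.208
Sum = 11.4801
Softmax = [0.9699, 0.012, 0.0181]
p[1] = 0.1381/11.4801 = 0.012

0.012


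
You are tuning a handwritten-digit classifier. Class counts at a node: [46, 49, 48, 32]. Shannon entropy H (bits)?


Probabilities: [46/175, 49/175, 48/175, 32/175] ≈ [0.2629, 0.28, 0.2743, 0.1829]
H = -((46/175)·log₂(46/175) + (49/175)·log₂(49/175) + (48/175)·log₂(48/175) + (32/175)·log₂(32/175))
  = 1.981 bits

1.981 bits


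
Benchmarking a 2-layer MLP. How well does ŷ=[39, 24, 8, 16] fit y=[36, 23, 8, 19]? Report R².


ȳ = 21.5
SS_res = Σ(y-ŷ)² = 19
SS_tot = Σ(y-ȳ)² = 401
R² = 1 - SS_res/SS_tot = 1 - 0.0474 = 0.9526

0.9526


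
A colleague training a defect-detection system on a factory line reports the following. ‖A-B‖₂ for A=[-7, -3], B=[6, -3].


d = √((-7-6)² + (-3+ 3)²)
  = √(169 + 0)
  = √169 = 13.0

13.0


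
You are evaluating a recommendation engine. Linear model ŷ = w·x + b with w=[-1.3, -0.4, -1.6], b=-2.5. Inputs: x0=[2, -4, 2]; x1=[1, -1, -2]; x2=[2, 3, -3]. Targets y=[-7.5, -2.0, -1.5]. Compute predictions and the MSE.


ŷ0 = (-1.3)·(2) + (-0.4)·(-4) + (-1.6)·(2) - 2.5 = -6.7
ŷ1 = (-1.3)·(1) + (-0.4)·(-1) + (-1.6)·(-2) - 2.5 = -0.2
ŷ2 = (-1.3)·(2) + (-0.4)·(3) + (-1.6)·(-3) - 2.5 = -1.5
errors² = [0.64, 3.24, 0.0]
MSE = 3.8800/3 = 1.2933

1.2933


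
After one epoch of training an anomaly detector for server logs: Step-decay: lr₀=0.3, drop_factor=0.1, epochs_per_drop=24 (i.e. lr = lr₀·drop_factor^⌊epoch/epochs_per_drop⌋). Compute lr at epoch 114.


n_drops = ⌊114/24⌋ = 4
lr = 0.3·0.1^4 = 0.3·0.0001 = 0.00003

0.00003


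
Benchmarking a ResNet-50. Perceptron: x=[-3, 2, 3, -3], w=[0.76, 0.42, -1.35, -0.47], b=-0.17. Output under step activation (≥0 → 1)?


z = (-3)·(0.76) + (2)·(0.42) + (3)·(-1.35) + (-3)·(-0.47) - 0.17
  = -4.25
step(z) = 0 (z<0)

0


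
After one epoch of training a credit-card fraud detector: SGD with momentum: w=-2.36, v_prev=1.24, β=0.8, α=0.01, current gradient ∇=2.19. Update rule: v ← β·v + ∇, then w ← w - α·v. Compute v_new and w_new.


v_new = 0.8·1.24 + 2.19 = 0.992 + 2.19 = 3.182
w_new = -2.36 - 0.01·3.182 = -2.36 - 0.03182 = -2.39182

v_new=3.182, w_new=-2.39182


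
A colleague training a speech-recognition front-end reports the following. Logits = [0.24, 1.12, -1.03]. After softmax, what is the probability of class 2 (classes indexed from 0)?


Exponentials: e^0.24=1.2712, e^1.12=3.0649, e^-1.03=0.357
Sum = 4.6931
Softmax = [0.2709, 0.6531, 0.0761]
p[2] = 0.357/4.6931 = 0.0761

0.0761


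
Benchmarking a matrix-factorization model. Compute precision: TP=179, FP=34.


Precision = TP/(TP+FP)
= 179/(179+34)
= 179/213 = 84.04%

84.04%


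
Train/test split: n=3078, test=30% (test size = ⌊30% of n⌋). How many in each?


Test = ⌊3078·30/100⌋ = 923
Train = 3078 - 923 = 2155

Train: 2155, Test: 923


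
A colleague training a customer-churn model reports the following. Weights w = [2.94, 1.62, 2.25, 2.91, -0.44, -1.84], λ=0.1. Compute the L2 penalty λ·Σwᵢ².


‖w‖₂² = (2.94)² + (1.62)² + (2.25)² + (2.91)² + (-0.44)² + (-1.84)²
     = 8.6436 + 2.6244 + 5.0625 + 8.4681 + 0.1936 + 3.3856
     = 28.3778
λ·‖w‖₂² = 0.1·28.3778 = 2.83778

2.83778


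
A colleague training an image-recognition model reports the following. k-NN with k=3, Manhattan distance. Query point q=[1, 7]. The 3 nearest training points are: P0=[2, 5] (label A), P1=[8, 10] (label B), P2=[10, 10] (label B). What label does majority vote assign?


d(q,P0) = 3  (label A)
d(q,P1) = 10  (label B)
d(q,P2) = 12  (label B)
Votes: A=1, B=2
Majority → B

B


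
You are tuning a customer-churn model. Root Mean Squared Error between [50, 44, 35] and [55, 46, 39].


MSE = 45/3 = 15
RMSE = √(45/3) = 3.873

3.873


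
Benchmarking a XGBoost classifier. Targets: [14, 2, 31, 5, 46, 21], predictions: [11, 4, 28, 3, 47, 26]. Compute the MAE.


Absolute errors: |14-11|=3, |2-4|=2, |31-28|=3, |5-3|=2, |46-47|=1, |21-26|=5
Sum = 16
MAE = 16/6 = 8/3

8/3


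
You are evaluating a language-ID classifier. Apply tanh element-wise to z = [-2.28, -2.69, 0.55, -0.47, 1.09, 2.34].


tanh(-2.28) = -0.9793
tanh(-2.69) = -0.9908
tanh(0.55) = 0.5005
tanh(-0.47) = -0.4382
tanh(1.09) = 0.7969
tanh(2.34) = 0.9816
result = [-0.9793, -0.9908, 0.5005, -0.4382, 0.7969, 0.9816]

[-0.9793, -0.9908, 0.5005, -0.4382, 0.7969, 0.9816]


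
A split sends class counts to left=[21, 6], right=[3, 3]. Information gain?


Parent = [24, 9], H_parent = 0.8454
H_left = 0.7642 (n=27), H_right = 1 (n=6)
H_children = (27/33)·0.7642 + (6/33)·1 = 0.8071
IG = 0.8454 - 0.8071 = 0.0383

0.0383


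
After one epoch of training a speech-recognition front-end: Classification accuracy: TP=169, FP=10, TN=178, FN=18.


Accuracy = (TP+TN)/(TP+TN+FP+FN)
= (169+178)/(375)
= 347/375 = 92.53%

92.53%


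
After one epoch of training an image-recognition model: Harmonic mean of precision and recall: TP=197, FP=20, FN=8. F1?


Precision = 197/217 = 0.9078
Recall = 197/205 = 0.961
F1 = 2·P·R/(P+R) = 2·TP/(2·TP+FP+FN) = 394/(394+20+8) = 394/422 = 0.9336

0.9336


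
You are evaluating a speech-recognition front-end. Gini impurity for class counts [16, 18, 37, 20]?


Probabilities: [16/91, 18/91, 37/91, 20/91] ≈ [0.1758, 0.1978, 0.4066, 0.2198]
Σpᵢ² = (256 + 324 + 1369 + 400)/91² = 2349/8281
Gini = 1 - Σpᵢ² = 1 - 2349/8281 = 0.7163

0.7163


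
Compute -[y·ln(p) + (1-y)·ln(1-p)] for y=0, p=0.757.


BCE = -[y·ln(p) + (1-y)·ln(1-p)]
= -0 - 1·ln(1-0.757)
= -ln(0.243) = 1.4147

1.4147


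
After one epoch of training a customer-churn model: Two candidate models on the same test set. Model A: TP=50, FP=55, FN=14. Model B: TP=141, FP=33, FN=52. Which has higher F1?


Model A: P=50/105=0.4762, R=50/64=0.7812, F1=2PR/(P+R)=2TP/(2TP+FP+FN)=100/169=0.5917
Model B: P=141/174=0.8103, R=141/193=0.7306, F1=2PR/(P+R)=2TP/(2TP+FP+FN)=282/367=0.7684
0.5917 < 0.7684 → Model B

Model B


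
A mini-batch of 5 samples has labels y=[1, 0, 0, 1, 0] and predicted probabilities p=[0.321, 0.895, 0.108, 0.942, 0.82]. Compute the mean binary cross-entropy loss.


L[0] = -ln(0.321) = 1.1363
L[1] = -ln(1-0.895) = -ln(0.105) = 2.2538
L[2] = -ln(1-0.108) = -ln(0.892) = 0.1143
L[3] = -ln(0.942) = 0.0598
L[4] = -ln(1-0.82) = -ln(0.18) = 1.7148
mean = (1.1363 + 2.2538 + 0.1143 + 0.0598 + 1.7148)/5 = 1.0558

1.0558


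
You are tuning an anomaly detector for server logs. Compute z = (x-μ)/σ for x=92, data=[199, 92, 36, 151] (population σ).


μ = 119.5, σ = 61.3209
z = (92 - 119.5)/61.3209 = -0.4485

-0.4485


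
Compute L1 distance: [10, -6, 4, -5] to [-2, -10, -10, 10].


d = |10+ 2| + |-6+ 10| + |4+ 10| + |-5-10|
  = 12 + 4 + 14 + 15
  = 45

45


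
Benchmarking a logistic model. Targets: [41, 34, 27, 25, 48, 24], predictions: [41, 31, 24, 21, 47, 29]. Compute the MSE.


Squared errors: (41-41)²=0, (34-31)²=9, (27-24)²=9, (25-21)²=16, (48-47)²=1, (24-29)²=25
Sum = 60
MSE = 60/6 = 10

10


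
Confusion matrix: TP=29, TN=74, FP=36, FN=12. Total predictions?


Total = TP + TN + FP + FN
= 29 + 74 + 36 + 12
= 151
(Predicted positive: 65, predicted negative: 86)

151


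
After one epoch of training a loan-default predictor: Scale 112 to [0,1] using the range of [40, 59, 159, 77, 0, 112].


min=0, max=159
(112-0)/(159-0) = 112/159 = 0.7044

0.7044


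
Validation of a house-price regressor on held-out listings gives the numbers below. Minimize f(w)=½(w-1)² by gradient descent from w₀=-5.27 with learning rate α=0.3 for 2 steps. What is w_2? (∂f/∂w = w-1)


step 1: grad = -5.27-1 = -6.27; w = -5.27 - 0.3·(-6.27) = -3.389
step 2: grad = -3.389-1 = -4.389; w = -3.389 - 0.3·(-4.389) = -2.0723

-2.0723


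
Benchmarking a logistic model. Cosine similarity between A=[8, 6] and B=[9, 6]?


A·B = 8·9 + 6·6 = 108
‖A‖ = √100 = 10, ‖B‖ = √117 = 10.8167
cos = 108/(√100·√117) = 108/√11700 = 0.9985

0.9985


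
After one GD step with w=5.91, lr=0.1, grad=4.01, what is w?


w_new = w - α·∇
= 5.91 - 0.1·4.01
= 5.91 - 0.401
= 5.509

5.509


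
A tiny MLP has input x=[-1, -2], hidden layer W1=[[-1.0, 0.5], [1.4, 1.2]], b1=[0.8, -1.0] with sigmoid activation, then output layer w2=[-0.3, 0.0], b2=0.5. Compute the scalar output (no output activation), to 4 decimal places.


z1[0] = (-1.0)·(-1) + (0.5)·(-2) + 0.8 = 0.8
z1[1] = (1.4)·(-1) + (1.2)·(-2) - 1.0 = -4.8
h = sigmoid(z1) = [0.69, 0.0082]
output = (-0.3)·(0.69) + (0.0)·(0.0082) + 0.5 = 0.293

0.293


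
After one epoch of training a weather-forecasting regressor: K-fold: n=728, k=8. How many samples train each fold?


Fold size = 728/8 = 91
Training per fold = 728 - 91 = 637

637


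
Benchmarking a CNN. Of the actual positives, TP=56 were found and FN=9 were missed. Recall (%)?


Recall = TP/(TP+FN)
= 56/(56+9)
= 56/65 = 86.15%

86.15%


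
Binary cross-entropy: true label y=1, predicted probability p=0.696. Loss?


BCE = -[y·ln(p) + (1-y)·ln(1-p)]
= -1·ln(0.696) - 0
= -ln(0.696) = 0.3624

0.3624


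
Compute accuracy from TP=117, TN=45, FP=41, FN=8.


Accuracy = (TP+TN)/(TP+TN+FP+FN)
= (117+45)/(211)
= 162/211 = 76.78%

76.78%


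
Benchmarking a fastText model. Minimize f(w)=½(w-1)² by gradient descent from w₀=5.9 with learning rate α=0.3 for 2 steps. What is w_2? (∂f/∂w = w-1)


step 1: grad = 5.9-1 = 4.9; w = 5.9 - 0.3·(4.9) = 4.43
step 2: grad = 4.43-1 = 3.43; w = 4.43 - 0.3·(3.43) = 3.401

3.401


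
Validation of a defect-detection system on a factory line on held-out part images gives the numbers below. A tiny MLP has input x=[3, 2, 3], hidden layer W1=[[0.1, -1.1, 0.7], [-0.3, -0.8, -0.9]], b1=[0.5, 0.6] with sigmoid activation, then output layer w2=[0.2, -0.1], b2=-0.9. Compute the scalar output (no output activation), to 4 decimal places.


z1[0] = (0.1)·(3) + (-1.1)·(2) + (0.7)·(3) + 0.5 = 0.7
z1[1] = (-0.3)·(3) + (-0.8)·(2) + (-0.9)·(3) + 0.6 = -4.6
h = sigmoid(z1) = [0.6682, 0.01]
output = (0.2)·(0.6682) + (-0.1)·(0.01) - 0.9 = -0.7674

-0.7674
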